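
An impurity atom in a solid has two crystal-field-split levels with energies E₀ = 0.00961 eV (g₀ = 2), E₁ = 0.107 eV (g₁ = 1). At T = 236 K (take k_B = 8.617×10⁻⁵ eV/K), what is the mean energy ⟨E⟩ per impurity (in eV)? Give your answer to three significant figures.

0.0100 eV

k_BT = 8.617×10⁻⁵ × 236 K = 0.020336 eV.
Eᵢ/kT = 0.47256, 5.2616.
Z = Σ gᵢe^(−Eᵢ/kT) = 2·e^(−0.47256) + 1·e^(−5.2616) = 1.2468 + 0.0051870 = 1.2520.
⟨E⟩ = Σ Eᵢ gᵢe^(−Eᵢ/kT) / Z = (0.00961·1.2468 + 0.107·0.0051870) / 1.2520 = 0.0100 eV.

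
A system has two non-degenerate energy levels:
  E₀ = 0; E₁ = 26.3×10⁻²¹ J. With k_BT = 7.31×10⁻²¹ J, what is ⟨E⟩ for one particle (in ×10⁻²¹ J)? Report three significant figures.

0.701 ×10⁻²¹ J

Eᵢ/kT = 0, 3.5978.
Z = Σ e^(−Eᵢ/kT) = e^(−0) + e^(−3.5978) = 1.0000 + 0.027384 = 1.0274.
⟨E⟩ = Σ Eᵢ e^(−Eᵢ/kT) / Z = (0·1.0000 + 26.3·0.027384) / 1.0274 = 0.701 ×10⁻²¹ J.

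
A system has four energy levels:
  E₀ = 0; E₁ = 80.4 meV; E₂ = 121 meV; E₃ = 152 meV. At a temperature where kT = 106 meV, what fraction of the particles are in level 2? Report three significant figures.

0.158

Eᵢ/kT = 0, 0.75849, 1.1415, 1.4340.
Z = Σ e^(−Eᵢ/kT) = e^(−0) + e^(−0.75849) + e^(−1.1415) + e^(−1.4340) = 1.0000 + 0.46837 + 0.31934 + 0.23835 = 2.0261.
P₂ = e^(−E₂/kT) / Z = 0.31934/2.0261 = 0.158.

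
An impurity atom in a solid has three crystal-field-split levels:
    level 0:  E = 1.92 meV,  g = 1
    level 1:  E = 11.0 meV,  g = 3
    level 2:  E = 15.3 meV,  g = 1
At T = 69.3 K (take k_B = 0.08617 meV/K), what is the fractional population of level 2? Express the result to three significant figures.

k_BT = 0.08617 × 69.3 K = 5.9716 meV.
Eᵢ/kT = 0.32152, 1.8421, 2.5621.
Z = Σ gᵢe^(−Eᵢ/kT) = 1·e^(−0.32152) + 3·e^(−1.8421) + 1·e^(−2.5621) = 0.72505 + 0.47545 + 0.077143 = 1.2776.
P₂ = g₂ e^(−E₂/kT) / Z = 0.077143/1.2776 = 0.0604.

0.0604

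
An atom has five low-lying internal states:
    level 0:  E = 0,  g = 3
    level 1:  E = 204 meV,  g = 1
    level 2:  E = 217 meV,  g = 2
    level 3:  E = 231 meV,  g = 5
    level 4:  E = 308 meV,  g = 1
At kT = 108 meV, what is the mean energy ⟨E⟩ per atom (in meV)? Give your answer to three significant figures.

Eᵢ/kT = 0, 1.8889, 2.0093, 2.1389, 2.8519.
Z = Σ gᵢe^(−Eᵢ/kT) = 3·e^(−0) + 1·e^(−1.8889) + 2·e^(−2.0093) + 5·e^(−2.1389) + 1·e^(−2.8519) = 3.0000 + 0.15124 + 0.26816 + 0.58892 + 0.057735 = 4.0661.
⟨E⟩ = Σ Eᵢ gᵢe^(−Eᵢ/kT) / Z = (0·3.0000 + 204·0.15124 + 217·0.26816 + 231·0.58892 + 308·0.057735) / 4.0661 = 59.7 meV.

59.7 meV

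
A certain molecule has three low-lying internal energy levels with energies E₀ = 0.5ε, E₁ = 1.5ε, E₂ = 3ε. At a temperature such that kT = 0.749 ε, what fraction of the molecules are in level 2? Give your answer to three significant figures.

Eᵢ/kT = 0.66756, 2.0027, 4.0053.
Z = Σ e^(−Eᵢ/kT) = e^(−0.66756) + e^(−2.0027) + e^(−4.0053) = 0.51296 + 0.13497 + 0.018219 = 0.66615.
P₂ = e^(−E₂/kT) / Z = 0.018219/0.66615 = 0.0273.

0.0273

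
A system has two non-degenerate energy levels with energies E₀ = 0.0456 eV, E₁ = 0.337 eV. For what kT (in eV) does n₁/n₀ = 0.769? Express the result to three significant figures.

1.11 eV

n₁/n₀ = exp[−(E₁−E₀)/kT] = 0.769.
⇒ (E₁−E₀)/kT = ln(1/0.769) = ln(1.3004) = 0.26267.
kT = 0.2914 eV / 0.26267 = 1.11 eV.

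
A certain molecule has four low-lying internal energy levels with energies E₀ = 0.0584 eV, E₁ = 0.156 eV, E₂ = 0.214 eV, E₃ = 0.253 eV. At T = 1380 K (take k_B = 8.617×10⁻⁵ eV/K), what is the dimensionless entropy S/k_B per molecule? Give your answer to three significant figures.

1.19

k_BT = 8.617×10⁻⁵ × 1380 K = 0.11891 eV.
Eᵢ/kT = 0.49113, 1.3119, 1.7997, 2.1277.
Z = Σ e^(−Eᵢ/kT) = e^(−0.49113) + e^(−1.3119) + e^(−1.7997) + e^(−2.1277) = 0.61193 + 0.26931 + 0.16535 + 0.11911 = 1.1657.
⟨E⟩ = Σ EᵢPᵢ = 0.12290 eV.
S/k_B = ln Z + ⟨E⟩/kT = ln(1.1657) + 0.12290/0.11891 = 0.15332 + 1.0336 = 1.19.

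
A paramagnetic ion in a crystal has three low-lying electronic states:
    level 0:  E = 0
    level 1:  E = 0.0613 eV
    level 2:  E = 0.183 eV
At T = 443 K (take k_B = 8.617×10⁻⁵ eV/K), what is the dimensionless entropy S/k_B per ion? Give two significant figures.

0.49

k_BT = 8.617×10⁻⁵ × 443 K = 0.03817 eV.
Eᵢ/kT = 0, 1.606, 4.794.
Z = Σ e^(−Eᵢ/kT) = e^(−0) + e^(−1.606) + e^(−4.794) = 1.000 + 0.2007 + 0.008279 = 1.209.
⟨E⟩ = Σ EᵢPᵢ = 0.01143 eV.
S/k_B = ln Z + ⟨E⟩/kT = ln(1.209) + 0.01143/0.03817 = 0.1898 + 0.2994 = 0.49.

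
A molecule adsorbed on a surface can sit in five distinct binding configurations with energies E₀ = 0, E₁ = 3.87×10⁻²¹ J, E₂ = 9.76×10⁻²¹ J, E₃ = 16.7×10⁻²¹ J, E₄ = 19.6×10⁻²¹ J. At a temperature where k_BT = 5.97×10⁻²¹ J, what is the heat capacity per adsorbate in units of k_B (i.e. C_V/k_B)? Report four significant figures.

0.6188

Eᵢ/kT = 0, 0.648241, 1.63484, 2.79732, 3.28308.
Z = Σ e^(−Eᵢ/kT) = e^(−0) + e^(−0.648241) + e^(−1.63484) + e^(−2.79732) + e^(−3.28308) = 1.00000 + 0.522965 + 0.194984 + 0.0609733 + 0.0375125 = 1.81643.
⟨E⟩ = 3.12724, ⟨E²⟩ = 31.8326.
C_V/k_B = (⟨E²⟩ − ⟨E⟩²)/(kT)² = (31.8326 − 9.77963)/35.6409 = 0.6188.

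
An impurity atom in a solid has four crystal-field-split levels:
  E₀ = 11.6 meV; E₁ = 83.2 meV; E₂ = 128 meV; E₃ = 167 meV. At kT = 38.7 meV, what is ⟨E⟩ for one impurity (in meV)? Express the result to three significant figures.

Eᵢ/kT = 0.29974, 2.1499, 3.3075, 4.3152.
Z = Σ e^(−Eᵢ/kT) = e^(−0.29974) + e^(−2.1499) + e^(−3.3075) + e^(−4.3152) = 0.74101 + 0.11650 + 0.036608 + 0.013364 = 0.90748.
⟨E⟩ = Σ Eᵢ e^(−Eᵢ/kT) / Z = (11.6·0.74101 + 83.2·0.11650 + 128·0.036608 + 167·0.013364) / 0.90748 = 27.8 meV.

27.8 meV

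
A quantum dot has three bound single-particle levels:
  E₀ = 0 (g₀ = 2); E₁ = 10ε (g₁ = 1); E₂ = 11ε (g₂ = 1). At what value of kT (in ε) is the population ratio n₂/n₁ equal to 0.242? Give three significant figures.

0.705 ε

n₂/n₁ = (g₂/g₁) exp[−(E₂−E₁)/kT] = 0.242.
⇒ (E₂−E₁)/kT = ln((1/1)/0.242) = ln(4.1322) = 1.4188.
kT = 1ε / 1.4188 = 0.705 ε.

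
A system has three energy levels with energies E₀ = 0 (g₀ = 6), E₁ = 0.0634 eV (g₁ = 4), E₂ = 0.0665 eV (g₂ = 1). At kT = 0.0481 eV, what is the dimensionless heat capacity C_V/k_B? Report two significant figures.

0.26

Eᵢ/kT = 0, 1.318, 1.383.
Z = Σ gᵢe^(−Eᵢ/kT) = 6·e^(−0) + 4·e^(−1.318) + 1·e^(−1.383) = 6.000 + 1.071 + 0.2508 = 7.322.
⟨E⟩ = 0.01155 eV, ⟨E²⟩ = 0.0007394 eV².
C_V/k_B = (⟨E²⟩ − ⟨E⟩²)/(kT)² = (0.0007394 − 0.0001334)/0.002314 = 0.26.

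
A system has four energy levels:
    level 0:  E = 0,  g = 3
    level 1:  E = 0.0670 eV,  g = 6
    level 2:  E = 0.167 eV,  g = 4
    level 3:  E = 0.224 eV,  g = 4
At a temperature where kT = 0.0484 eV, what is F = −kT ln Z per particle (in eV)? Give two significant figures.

Eᵢ/kT = 0, 1.384, 3.450, 4.628.
Z = Σ gᵢe^(−Eᵢ/kT) = 3·e^(−0) + 6·e^(−1.384) + 4·e^(−3.450) + 4·e^(−4.628) = 3.000 + 1.503 + 0.1270 + 0.03910 = 4.669.
F = −kT ln Z = −0.0484 × ln(4.669) = −0.0484 × 1.541 = -0.075 eV.

-0.075 eV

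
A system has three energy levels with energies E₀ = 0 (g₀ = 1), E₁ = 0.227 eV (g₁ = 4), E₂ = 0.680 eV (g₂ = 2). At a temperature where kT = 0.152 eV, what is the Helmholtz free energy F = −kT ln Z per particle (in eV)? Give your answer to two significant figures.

Eᵢ/kT = 0, 1.493, 4.474.
Z = Σ gᵢe^(−Eᵢ/kT) = 1·e^(−0) + 4·e^(−1.493) + 2·e^(−4.474) = 1.000 + 0.8988 + 0.02280 = 1.922.
F = −kT ln Z = −0.152 × ln(1.922) = −0.152 × 0.6534 = -0.099 eV.

-0.099 eV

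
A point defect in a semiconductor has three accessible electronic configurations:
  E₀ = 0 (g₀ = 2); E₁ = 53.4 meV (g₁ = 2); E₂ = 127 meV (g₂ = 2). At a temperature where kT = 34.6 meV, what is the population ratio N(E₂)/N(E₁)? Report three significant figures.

0.119

n₂/n₁ = (g₂/g₁) exp[−(E₂−E₁)/kT] = (2/2) × exp(−(73.6 meV)/(34.6 meV)) = (2/2) × exp(-2.1272) = 0.119.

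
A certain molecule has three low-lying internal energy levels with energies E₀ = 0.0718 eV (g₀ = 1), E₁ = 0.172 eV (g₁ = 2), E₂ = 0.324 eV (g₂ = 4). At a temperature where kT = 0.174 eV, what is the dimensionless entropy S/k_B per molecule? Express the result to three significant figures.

1.78

Eᵢ/kT = 0.41264, 0.98851, 1.8621.
Z = Σ gᵢe^(−Eᵢ/kT) = 1·e^(−0.41264) + 2·e^(−0.98851) + 4·e^(−1.8621) = 0.66190 + 0.74426 + 0.62138 = 2.0275.
⟨E⟩ = Σ EᵢPᵢ = 0.18588 eV.
S/k_B = ln Z + ⟨E⟩/kT = ln(2.0275) + 0.18588/0.174 = 0.70680 + 1.0683 = 1.78.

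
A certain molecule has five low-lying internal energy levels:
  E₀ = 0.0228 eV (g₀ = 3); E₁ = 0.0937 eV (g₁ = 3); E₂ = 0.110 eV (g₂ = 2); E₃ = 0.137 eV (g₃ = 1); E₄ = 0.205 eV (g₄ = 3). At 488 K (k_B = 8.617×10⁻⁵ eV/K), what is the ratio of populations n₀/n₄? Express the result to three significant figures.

76.2

k_BT = 8.617×10⁻⁵ × 488 K = 0.042051 eV.
n₀/n₄ = (g₀/g₄) exp[−(E₀−E₄)/kT] = (3/3) × exp(−(-0.1822 eV)/(0.042051 eV)) = (3/3) × exp(4.3328) = 76.2.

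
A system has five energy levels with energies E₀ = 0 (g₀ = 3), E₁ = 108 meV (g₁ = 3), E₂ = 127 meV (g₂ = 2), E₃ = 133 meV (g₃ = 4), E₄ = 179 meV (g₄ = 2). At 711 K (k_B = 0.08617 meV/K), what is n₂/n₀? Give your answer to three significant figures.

0.0839

k_BT = 0.08617 × 711 K = 61.267 meV.
n₂/n₀ = (g₂/g₀) exp[−(E₂−E₀)/kT] = (2/3) × exp(−(127 meV)/(61.267 meV)) = (2/3) × exp(-2.0729) = 0.0839.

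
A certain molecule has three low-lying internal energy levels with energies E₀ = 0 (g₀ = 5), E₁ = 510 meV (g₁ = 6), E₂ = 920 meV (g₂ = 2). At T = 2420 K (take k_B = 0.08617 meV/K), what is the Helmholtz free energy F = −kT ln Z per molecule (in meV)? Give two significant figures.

k_BT = 0.08617 × 2420 K = 208.5 meV.
Eᵢ/kT = 0, 2.446, 4.412.
Z = Σ gᵢe^(−Eᵢ/kT) = 5·e^(−0) + 6·e^(−2.446) + 2·e^(−4.412) = 5.000 + 0.5198 + 0.02426 = 5.544.
F = −kT ln Z = −208.5 × ln(5.544) = −208.5 × 1.713 = -360 meV.

-360 meV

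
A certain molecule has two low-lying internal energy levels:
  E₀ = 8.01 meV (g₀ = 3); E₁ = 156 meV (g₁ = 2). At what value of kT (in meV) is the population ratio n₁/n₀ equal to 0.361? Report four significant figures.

n₁/n₀ = (g₁/g₀) exp[−(E₁−E₀)/kT] = 0.361.
⇒ (E₁−E₀)/kT = ln((2/3)/0.361) = ln(1.84672) = 0.613411.
kT = 147.99 meV / 0.613411 = 241.3 meV.

241.3 meV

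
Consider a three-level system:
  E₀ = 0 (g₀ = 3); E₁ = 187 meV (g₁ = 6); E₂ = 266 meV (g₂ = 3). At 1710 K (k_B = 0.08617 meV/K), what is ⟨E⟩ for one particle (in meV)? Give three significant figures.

k_BT = 0.08617 × 1710 K = 147.35 meV.
Eᵢ/kT = 0, 1.2691, 1.8052.
Z = Σ gᵢe^(−Eᵢ/kT) = 3·e^(−0) + 6·e^(−1.2691) + 3·e^(−1.8052) = 3.0000 + 1.6865 + 0.49332 = 5.1798.
⟨E⟩ = Σ Eᵢ gᵢe^(−Eᵢ/kT) / Z = (0·3.0000 + 187·1.6865 + 266·0.49332) / 5.1798 = 86.2 meV.

86.2 meV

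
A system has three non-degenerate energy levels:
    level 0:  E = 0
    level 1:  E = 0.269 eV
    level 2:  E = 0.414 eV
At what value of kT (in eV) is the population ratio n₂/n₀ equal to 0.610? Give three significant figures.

0.838 eV

n₂/n₀ = exp[−(E₂−E₀)/kT] = 0.610.
⇒ (E₂−E₀)/kT = ln(1/0.610) = ln(1.6393) = 0.49427.
kT = 0.414 eV / 0.49427 = 0.838 eV.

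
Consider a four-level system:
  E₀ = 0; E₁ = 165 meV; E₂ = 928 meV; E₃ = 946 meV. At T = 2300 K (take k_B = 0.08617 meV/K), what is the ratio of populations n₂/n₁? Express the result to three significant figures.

0.0213

k_BT = 0.08617 × 2300 K = 198.19 meV.
n₂/n₁ = exp[−(E₂−E₁)/kT] = exp(−(763 meV)/(198.19 meV)) = exp(-3.8498) = 0.0213.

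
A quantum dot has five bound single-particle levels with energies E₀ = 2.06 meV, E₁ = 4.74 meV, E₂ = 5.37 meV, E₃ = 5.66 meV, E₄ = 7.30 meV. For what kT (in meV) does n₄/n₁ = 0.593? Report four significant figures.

4.899 meV

n₄/n₁ = exp[−(E₄−E₁)/kT] = 0.593.
⇒ (E₄−E₁)/kT = ln(1/0.593) = ln(1.68634) = 0.522560.
kT = 2.56 meV / 0.522560 = 4.899 meV.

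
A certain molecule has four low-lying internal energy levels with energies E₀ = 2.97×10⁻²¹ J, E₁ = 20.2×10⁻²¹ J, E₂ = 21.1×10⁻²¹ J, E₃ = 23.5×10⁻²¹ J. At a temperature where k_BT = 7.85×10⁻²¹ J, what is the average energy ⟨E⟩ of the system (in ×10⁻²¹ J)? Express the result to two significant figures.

Eᵢ/kT = 0.3783, 2.573, 2.688, 2.994.
Z = Σ e^(−Eᵢ/kT) = e^(−0.3783) + e^(−2.573) + e^(−2.688) + e^(−2.994) = 0.6850 + 0.07631 + 0.06802 + 0.05009 = 0.8794.
⟨E⟩ = Σ Eᵢ e^(−Eᵢ/kT) / Z = (2.97·0.6850 + 20.2·0.07631 + 21.1·0.06802 + 23.5·0.05009) / 0.8794 = 7.0 ×10⁻²¹ J.

7.0 ×10⁻²¹ J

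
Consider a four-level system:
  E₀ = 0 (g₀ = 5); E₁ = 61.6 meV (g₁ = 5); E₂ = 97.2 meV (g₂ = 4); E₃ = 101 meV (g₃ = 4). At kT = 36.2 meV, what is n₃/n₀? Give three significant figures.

n₃/n₀ = (g₃/g₀) exp[−(E₃−E₀)/kT] = (4/5) × exp(−(101 meV)/(36.2 meV)) = (4/5) × exp(-2.7901) = 0.0491.

0.0491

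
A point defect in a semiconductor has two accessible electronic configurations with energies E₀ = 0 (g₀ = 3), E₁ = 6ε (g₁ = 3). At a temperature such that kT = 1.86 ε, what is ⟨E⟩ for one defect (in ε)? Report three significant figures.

Eᵢ/kT = 0, 3.2258.
Z = Σ gᵢe^(−Eᵢ/kT) = 3·e^(−0) + 3·e^(−3.2258) = 3.0000 + 0.11917 = 3.1192.
⟨E⟩ = Σ Eᵢ gᵢe^(−Eᵢ/kT) / Z = (0·3.0000 + 6·0.11917) / 3.1192 = 0.229 ε.

0.229 ε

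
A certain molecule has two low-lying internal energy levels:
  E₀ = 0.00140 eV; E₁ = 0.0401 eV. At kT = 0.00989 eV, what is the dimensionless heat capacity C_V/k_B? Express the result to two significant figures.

Eᵢ/kT = 0.1416, 4.055.
Z = Σ e^(−Eᵢ/kT) = e^(−0.1416) + e^(−4.055) = 0.8680 + 0.01734 = 0.8853.
⟨E⟩ = 0.002158 eV, ⟨E²⟩ = 0.00003342 eV².
C_V/k_B = (⟨E²⟩ − ⟨E⟩²)/(kT)² = (0.00003342 − 0.000004657)/0.00009781 = 0.29.

0.29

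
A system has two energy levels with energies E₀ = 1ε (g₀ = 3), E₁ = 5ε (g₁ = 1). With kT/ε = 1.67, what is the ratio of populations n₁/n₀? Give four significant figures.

n₁/n₀ = (g₁/g₀) exp[−(E₁−E₀)/kT] = (1/3) × exp(−(4ε)/(1.67ε)) = (1/3) × exp(-2.39521) = 0.03038.

0.03038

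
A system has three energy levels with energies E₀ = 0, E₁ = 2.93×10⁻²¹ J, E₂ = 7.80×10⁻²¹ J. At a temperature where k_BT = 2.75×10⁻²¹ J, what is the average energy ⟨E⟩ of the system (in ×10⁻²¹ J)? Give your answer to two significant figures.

Eᵢ/kT = 0, 1.065, 2.836.
Z = Σ e^(−Eᵢ/kT) = e^(−0) + e^(−1.065) + e^(−2.836) = 1.000 + 0.3447 + 0.05866 = 1.403.
⟨E⟩ = Σ Eᵢ e^(−Eᵢ/kT) / Z = (0·1.000 + 2.93·0.3447 + 7.80·0.05866) / 1.403 = 1.0 ×10⁻²¹ J.

1.0 ×10⁻²¹ J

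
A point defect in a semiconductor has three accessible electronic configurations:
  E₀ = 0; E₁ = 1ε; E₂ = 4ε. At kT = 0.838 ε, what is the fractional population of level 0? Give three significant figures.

Eᵢ/kT = 0, 1.1933, 4.7733.
Z = Σ e^(−Eᵢ/kT) = e^(−0) + e^(−1.1933) + e^(−4.7733) = 1.0000 + 0.30322 + 0.0084524 = 1.3117.
P₀ = e^(−E₀/kT) / Z = 1.0000/1.3117 = 0.762.

0.762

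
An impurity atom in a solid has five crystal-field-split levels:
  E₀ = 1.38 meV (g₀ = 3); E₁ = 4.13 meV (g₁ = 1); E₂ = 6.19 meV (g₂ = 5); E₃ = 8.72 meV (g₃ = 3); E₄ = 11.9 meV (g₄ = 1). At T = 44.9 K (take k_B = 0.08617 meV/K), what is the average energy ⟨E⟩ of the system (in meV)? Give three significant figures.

3.63 meV

k_BT = 0.08617 × 44.9 K = 3.8690 meV.
Eᵢ/kT = 0.35668, 1.0675, 1.5999, 2.2538, 3.0757.
Z = Σ gᵢe^(−Eᵢ/kT) = 3·e^(−0.35668) + 1·e^(−1.0675) + 5·e^(−1.5999) + 3·e^(−2.2538) + 1·e^(−3.0757) = 2.1000 + 0.34387 + 1.0096 + 0.31500 + 0.046157 = 3.8146.
⟨E⟩ = Σ Eᵢ gᵢe^(−Eᵢ/kT) / Z = (1.38·2.1000 + 4.13·0.34387 + 6.19·1.0096 + 8.72·0.31500 + 11.9·0.046157) / 3.8146 = 3.63 meV.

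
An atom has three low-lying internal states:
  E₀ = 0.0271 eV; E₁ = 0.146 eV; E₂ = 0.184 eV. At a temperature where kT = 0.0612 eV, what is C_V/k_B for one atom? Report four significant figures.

Eᵢ/kT = 0.442810, 2.38562, 3.00654.
Z = Σ e^(−Eᵢ/kT) = e^(−0.442810) + e^(−2.38562) + e^(−3.00654) = 0.642229 + 0.0920319 + 0.0494625 = 0.783723.
⟨E⟩ = 0.0509646 eV, ⟨E²⟩ = 0.00524167 eV².
C_V/k_B = (⟨E²⟩ − ⟨E⟩²)/(kT)² = (0.00524167 − 0.00259739)/0.00374544 = 0.7060.

0.7060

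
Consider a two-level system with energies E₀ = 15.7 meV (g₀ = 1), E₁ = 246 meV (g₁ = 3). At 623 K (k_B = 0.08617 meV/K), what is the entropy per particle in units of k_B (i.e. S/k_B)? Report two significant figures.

0.21

k_BT = 0.08617 × 623 K = 53.68 meV.
Eᵢ/kT = 0.2925, 4.583.
Z = Σ gᵢe^(−Eᵢ/kT) = 1·e^(−0.2925) + 3·e^(−4.583) = 0.7464 + 0.03067 = 0.7771.
⟨E⟩ = Σ EᵢPᵢ = 24.79 meV.
S/k_B = ln Z + ⟨E⟩/kT = ln(0.7771) + 24.79/53.68 = -0.2522 + 0.4618 = 0.21.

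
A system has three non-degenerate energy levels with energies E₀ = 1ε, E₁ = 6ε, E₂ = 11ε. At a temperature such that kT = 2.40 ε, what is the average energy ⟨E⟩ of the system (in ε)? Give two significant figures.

Eᵢ/kT = 0.4167, 2.500, 4.583.
Z = Σ e^(−Eᵢ/kT) = e^(−0.4167) + e^(−2.500) + e^(−4.583) = 0.6592 + 0.08208 + 0.01022 = 0.7515.
⟨E⟩ = Σ Eᵢ e^(−Eᵢ/kT) / Z = (1·0.6592 + 6·0.08208 + 11·0.01022) / 0.7515 = 1.7 ε.

1.7 ε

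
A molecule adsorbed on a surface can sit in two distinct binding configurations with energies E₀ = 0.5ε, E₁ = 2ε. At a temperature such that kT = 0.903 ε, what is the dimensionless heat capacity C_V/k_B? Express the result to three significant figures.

Eᵢ/kT = 0.55371, 2.2148.
Z = Σ e^(−Eᵢ/kT) = e^(−0.55371) + e^(−2.2148) = 0.57481 + 0.10918 = 0.68399.
⟨E⟩ = 0.73943 ε, ⟨E²⟩ = 0.84858 ε².
C_V/k_B = (⟨E²⟩ − ⟨E⟩²)/(kT)² = (0.84858 − 0.54676)/0.81541 = 0.370.

0.370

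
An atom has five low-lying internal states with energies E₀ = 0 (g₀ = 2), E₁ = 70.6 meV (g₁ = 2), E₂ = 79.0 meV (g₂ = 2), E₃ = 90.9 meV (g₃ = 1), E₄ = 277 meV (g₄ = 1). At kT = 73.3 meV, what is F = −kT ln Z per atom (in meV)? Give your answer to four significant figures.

Eᵢ/kT = 0, 0.963165, 1.07776, 1.24011, 3.77899.
Z = Σ gᵢe^(−Eᵢ/kT) = 2·e^(−0) + 2·e^(−0.963165) + 2·e^(−1.07776) + 1·e^(−1.24011) + 1·e^(−3.77899) = 2.00000 + 0.763366 + 0.680714 + 0.289352 + 0.0228458 = 3.75628.
F = −kT ln Z = −73.3 × ln(3.75628) = −73.3 × 1.32343 = -97.01 meV.

-97.01 meV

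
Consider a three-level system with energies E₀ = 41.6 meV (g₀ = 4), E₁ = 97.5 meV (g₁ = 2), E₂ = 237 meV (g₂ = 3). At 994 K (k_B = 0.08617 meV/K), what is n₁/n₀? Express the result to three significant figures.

0.260

k_BT = 0.08617 × 994 K = 85.653 meV.
n₁/n₀ = (g₁/g₀) exp[−(E₁−E₀)/kT] = (2/4) × exp(−(55.9 meV)/(85.653 meV)) = (2/4) × exp(-0.65263) = 0.260.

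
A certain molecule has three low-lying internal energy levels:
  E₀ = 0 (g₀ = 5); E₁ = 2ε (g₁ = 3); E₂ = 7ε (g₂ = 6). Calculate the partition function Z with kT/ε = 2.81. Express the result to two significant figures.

Eᵢ/kT = 0, 0.7117, 2.491.
Z = Σ gᵢe^(−Eᵢ/kT) = 5·e^(−0) + 3·e^(−0.7117) + 6·e^(−2.491) = 5.000 + 1.472 + 0.4970 = 6.969.

Z = 7.0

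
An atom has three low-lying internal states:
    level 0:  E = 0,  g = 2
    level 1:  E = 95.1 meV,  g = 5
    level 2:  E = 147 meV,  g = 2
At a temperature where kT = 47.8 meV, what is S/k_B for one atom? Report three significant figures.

1.61

Eᵢ/kT = 0, 1.9895, 3.0753.
Z = Σ gᵢe^(−Eᵢ/kT) = 2·e^(−0) + 5·e^(−1.9895) + 2·e^(−3.0753) = 2.0000 + 0.68382 + 0.092352 = 2.7762.
⟨E⟩ = Σ EᵢPᵢ = 28.315 meV.
S/k_B = ln Z + ⟨E⟩/kT = ln(2.7762) + 28.315/47.8 = 1.0211 + 0.59236 = 1.61.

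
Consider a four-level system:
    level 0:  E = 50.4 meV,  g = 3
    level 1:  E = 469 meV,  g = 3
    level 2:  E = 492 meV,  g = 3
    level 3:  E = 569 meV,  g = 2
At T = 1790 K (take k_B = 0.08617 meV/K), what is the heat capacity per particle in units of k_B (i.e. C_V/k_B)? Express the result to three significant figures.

k_BT = 0.08617 × 1790 K = 154.24 meV.
Eᵢ/kT = 0.32676, 3.0407, 3.1898, 3.6891.
Z = Σ gᵢe^(−Eᵢ/kT) = 3·e^(−0.32676) + 3·e^(−3.0407) + 3·e^(−3.1898) + 2·e^(−3.6891) = 2.1638 + 0.14340 + 0.12354 + 0.049989 = 2.4807.
⟨E⟩ = 107.04 meV, ⟨E²⟩ = 33510 meV².
C_V/k_B = (⟨E²⟩ − ⟨E⟩²)/(kT)² = (33510 − 11458)/23790 = 0.927.

0.927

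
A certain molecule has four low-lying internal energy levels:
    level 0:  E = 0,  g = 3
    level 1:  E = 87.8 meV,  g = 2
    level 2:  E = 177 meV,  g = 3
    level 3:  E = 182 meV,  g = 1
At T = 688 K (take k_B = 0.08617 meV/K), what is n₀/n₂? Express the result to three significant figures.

k_BT = 0.08617 × 688 K = 59.285 meV.
n₀/n₂ = (g₀/g₂) exp[−(E₀−E₂)/kT] = (3/3) × exp(−(-177 meV)/(59.285 meV)) = (3/3) × exp(2.9856) = 19.8.

19.8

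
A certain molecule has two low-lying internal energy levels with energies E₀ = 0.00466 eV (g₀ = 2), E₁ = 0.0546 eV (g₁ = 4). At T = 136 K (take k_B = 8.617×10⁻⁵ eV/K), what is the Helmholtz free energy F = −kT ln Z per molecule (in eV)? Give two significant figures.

k_BT = 8.617×10⁻⁵ × 136 K = 0.01172 eV.
Eᵢ/kT = 0.3976, 4.659.
Z = Σ gᵢe^(−Eᵢ/kT) = 2·e^(−0.3976) + 4·e^(−4.659) = 1.344 + 0.03790 = 1.382.
F = −kT ln Z = −0.01172 × ln(1.382) = −0.01172 × 0.3235 = -0.0038 eV.

-0.0038 eV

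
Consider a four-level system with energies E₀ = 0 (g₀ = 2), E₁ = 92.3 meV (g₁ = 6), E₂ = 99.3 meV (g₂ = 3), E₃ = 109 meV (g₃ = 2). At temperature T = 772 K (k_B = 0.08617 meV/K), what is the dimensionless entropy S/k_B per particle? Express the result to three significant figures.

k_BT = 0.08617 × 772 K = 66.523 meV.
Eᵢ/kT = 0, 1.3875, 1.4927, 1.6385.
Z = Σ gᵢe^(−Eᵢ/kT) = 2·e^(−0) + 6·e^(−1.3875) + 3·e^(−1.4927) + 2·e^(−1.6385) = 2.0000 + 1.4982 + 0.67429 + 0.38854 = 4.5610.
⟨E⟩ = Σ EᵢPᵢ = 54.285 meV.
S/k_B = ln Z + ⟨E⟩/kT = ln(4.5610) + 54.285/66.523 = 1.5175 + 0.81603 = 2.33.

2.33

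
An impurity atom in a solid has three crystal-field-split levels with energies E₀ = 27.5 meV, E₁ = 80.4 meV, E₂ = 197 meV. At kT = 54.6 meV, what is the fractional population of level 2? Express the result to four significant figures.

Eᵢ/kT = 0.503663, 1.47253, 3.60806.
Z = Σ e^(−Eᵢ/kT) = e^(−0.503663) + e^(−1.47253) + e^(−3.60806) = 0.604313 + 0.229345 + 0.0271044 = 0.860762.
P₂ = e^(−E₂/kT) / Z = 0.0271044/0.860762 = 0.03149.

0.03149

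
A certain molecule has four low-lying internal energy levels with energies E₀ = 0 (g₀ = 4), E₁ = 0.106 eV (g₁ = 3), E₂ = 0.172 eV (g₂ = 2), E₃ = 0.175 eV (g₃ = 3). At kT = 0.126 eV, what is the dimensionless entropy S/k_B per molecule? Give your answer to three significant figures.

Eᵢ/kT = 0, 0.84127, 1.3651, 1.3889.
Z = Σ gᵢe^(−Eᵢ/kT) = 4·e^(−0) + 3·e^(−0.84127) + 2·e^(−1.3651) + 3·e^(−1.3889) = 4.0000 + 1.2935 + 0.51071 + 0.74805 = 6.5523.
⟨E⟩ = Σ EᵢPᵢ = 0.054311 eV.
S/k_B = ln Z + ⟨E⟩/kT = ln(6.5523) + 0.054311/0.126 = 1.8798 + 0.43104 = 2.31.

2.31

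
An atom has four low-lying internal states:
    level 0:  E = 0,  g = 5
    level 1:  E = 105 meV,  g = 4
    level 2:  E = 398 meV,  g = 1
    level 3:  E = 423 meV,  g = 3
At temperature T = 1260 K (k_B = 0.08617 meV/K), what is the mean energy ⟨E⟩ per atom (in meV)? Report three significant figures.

k_BT = 0.08617 × 1260 K = 108.57 meV.
Eᵢ/kT = 0, 0.96712, 3.6658, 3.8961.
Z = Σ gᵢe^(−Eᵢ/kT) = 5·e^(−0) + 4·e^(−0.96712) + 1·e^(−3.6658) + 3·e^(−3.8961) = 5.0000 + 1.5207 + 0.025584 + 0.060963 = 6.6072.
⟨E⟩ = Σ Eᵢ gᵢe^(−Eᵢ/kT) / Z = (0·5.0000 + 105·1.5207 + 398·0.025584 + 423·0.060963) / 6.6072 = 29.6 meV.

29.6 meV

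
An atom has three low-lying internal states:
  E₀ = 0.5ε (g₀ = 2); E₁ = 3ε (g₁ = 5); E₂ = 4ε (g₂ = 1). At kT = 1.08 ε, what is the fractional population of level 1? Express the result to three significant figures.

Eᵢ/kT = 0.46296, 2.7778, 3.7037.
Z = Σ gᵢe^(−Eᵢ/kT) = 2·e^(−0.46296) + 5·e^(−2.7778) + 1·e^(−3.7037) = 1.2588 + 0.31088 + 0.024632 = 1.5943.
P₁ = g₁ e^(−E₁/kT) / Z = 0.31088/1.5943 = 0.195.

0.195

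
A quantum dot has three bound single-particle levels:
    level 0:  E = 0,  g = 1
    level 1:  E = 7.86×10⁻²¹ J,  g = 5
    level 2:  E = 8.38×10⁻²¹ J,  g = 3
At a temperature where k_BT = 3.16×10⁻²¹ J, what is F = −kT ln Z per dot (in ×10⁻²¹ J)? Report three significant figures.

-1.54 ×10⁻²¹ J

Eᵢ/kT = 0, 2.4873, 2.6519.
Z = Σ gᵢe^(−Eᵢ/kT) = 1·e^(−0) + 5·e^(−2.4873) + 3·e^(−2.6519) = 1.0000 + 0.41567 + 0.21155 = 1.6272.
F = −kT ln Z = −3.16 × ln(1.6272) = −3.16 × 0.48686 = -1.54 ×10⁻²¹ J.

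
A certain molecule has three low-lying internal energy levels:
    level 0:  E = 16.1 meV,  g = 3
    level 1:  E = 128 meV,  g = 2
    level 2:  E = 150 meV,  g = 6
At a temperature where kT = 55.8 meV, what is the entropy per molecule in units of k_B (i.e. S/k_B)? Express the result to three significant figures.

Eᵢ/kT = 0.28853, 2.2939, 2.6882.
Z = Σ gᵢe^(−Eᵢ/kT) = 3·e^(−0.28853) + 2·e^(−2.2939) + 6·e^(−2.6882) = 2.2481 + 0.20174 + 0.40802 = 2.8579.
⟨E⟩ = Σ EᵢPᵢ = 43.116 meV.
S/k_B = ln Z + ⟨E⟩/kT = ln(2.8579) + 43.116/55.8 = 1.0501 + 0.77269 = 1.82.

1.82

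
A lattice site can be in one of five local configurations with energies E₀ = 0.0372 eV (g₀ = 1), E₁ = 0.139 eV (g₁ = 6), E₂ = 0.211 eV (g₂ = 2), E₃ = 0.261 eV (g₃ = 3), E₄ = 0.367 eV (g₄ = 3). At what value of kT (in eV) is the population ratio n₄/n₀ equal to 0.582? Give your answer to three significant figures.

0.201 eV

n₄/n₀ = (g₄/g₀) exp[−(E₄−E₀)/kT] = 0.582.
⇒ (E₄−E₀)/kT = ln((3/1)/0.582) = ln(5.1546) = 1.6399.
kT = 0.3298 eV / 1.6399 = 0.201 eV.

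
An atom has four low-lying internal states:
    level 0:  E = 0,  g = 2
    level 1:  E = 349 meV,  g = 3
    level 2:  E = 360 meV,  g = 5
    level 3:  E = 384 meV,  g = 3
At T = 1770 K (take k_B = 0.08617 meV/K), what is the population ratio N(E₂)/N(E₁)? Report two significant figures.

k_BT = 0.08617 × 1770 K = 152.5 meV.
n₂/n₁ = (g₂/g₁) exp[−(E₂−E₁)/kT] = (5/3) × exp(−(11 meV)/(152.5 meV)) = (5/3) × exp(-0.07213) = 1.6.

1.6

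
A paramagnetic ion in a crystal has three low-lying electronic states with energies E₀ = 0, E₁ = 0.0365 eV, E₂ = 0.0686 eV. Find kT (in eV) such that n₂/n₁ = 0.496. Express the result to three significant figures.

0.0458 eV

n₂/n₁ = exp[−(E₂−E₁)/kT] = 0.496.
⇒ (E₂−E₁)/kT = ln(1/0.496) = ln(2.0161) = 0.70116.
kT = 0.0321 eV / 0.70116 = 0.0458 eV.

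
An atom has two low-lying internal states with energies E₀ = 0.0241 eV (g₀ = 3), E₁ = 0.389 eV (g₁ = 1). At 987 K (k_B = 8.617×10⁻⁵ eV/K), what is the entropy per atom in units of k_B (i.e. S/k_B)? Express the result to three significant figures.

1.12

k_BT = 8.617×10⁻⁵ × 987 K = 0.085050 eV.
Eᵢ/kT = 0.28336, 4.5738.
Z = Σ gᵢe^(−Eᵢ/kT) = 3·e^(−0.28336) + 1·e^(−4.5738) = 2.2597 + 0.010319 = 2.2700.
⟨E⟩ = Σ EᵢPᵢ = 0.025759 eV.
S/k_B = ln Z + ⟨E⟩/kT = ln(2.2700) + 0.025759/0.085050 = 0.81978 + 0.30287 = 1.12.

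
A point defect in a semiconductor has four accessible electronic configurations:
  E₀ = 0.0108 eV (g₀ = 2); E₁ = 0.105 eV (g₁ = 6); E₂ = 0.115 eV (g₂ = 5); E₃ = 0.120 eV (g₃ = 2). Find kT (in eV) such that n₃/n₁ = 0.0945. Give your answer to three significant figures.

0.0119 eV

n₃/n₁ = (g₃/g₁) exp[−(E₃−E₁)/kT] = 0.0945.
⇒ (E₃−E₁)/kT = ln((2/6)/0.0945) = ln(3.5273) = 1.2605.
kT = 0.015 eV / 1.2605 = 0.0119 eV.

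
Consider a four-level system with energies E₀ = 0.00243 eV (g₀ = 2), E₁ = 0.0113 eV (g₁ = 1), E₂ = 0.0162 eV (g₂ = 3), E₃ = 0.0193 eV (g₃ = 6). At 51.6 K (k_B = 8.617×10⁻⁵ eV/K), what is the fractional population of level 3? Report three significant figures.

k_BT = 8.617×10⁻⁵ × 51.6 K = 0.0044464 eV.
Eᵢ/kT = 0.54651, 2.5414, 3.6434, 4.3406.
Z = Σ gᵢe^(−Eᵢ/kT) = 2·e^(−0.54651) + 1·e^(−2.5414) + 3·e^(−3.6434) + 6·e^(−4.3406) = 1.1579 + 0.078756 + 0.078490 + 0.078172 = 1.3933.
P₃ = g₃ e^(−E₃/kT) / Z = 0.078172/1.3933 = 0.0561.

0.0561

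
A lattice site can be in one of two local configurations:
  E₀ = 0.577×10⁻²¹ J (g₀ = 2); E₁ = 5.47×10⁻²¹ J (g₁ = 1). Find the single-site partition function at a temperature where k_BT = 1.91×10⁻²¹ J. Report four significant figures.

Z = 1.536

Eᵢ/kT = 0.302094, 2.86387.
Z = Σ gᵢe^(−Eᵢ/kT) = 2·e^(−0.302094) + 1·e^(−2.86387) = 1.47854 + 0.0570476 = 1.53559.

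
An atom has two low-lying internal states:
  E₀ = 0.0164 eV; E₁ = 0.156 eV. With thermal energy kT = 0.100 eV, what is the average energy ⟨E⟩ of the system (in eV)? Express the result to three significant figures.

Eᵢ/kT = 0.16400, 1.5600.
Z = Σ e^(−Eᵢ/kT) = e^(−0.16400) + e^(−1.5600) = 0.84874 + 0.21014 = 1.0589.
⟨E⟩ = Σ Eᵢ e^(−Eᵢ/kT) / Z = (0.0164·0.84874 + 0.156·0.21014) / 1.0589 = 0.0441 eV.

0.0441 eV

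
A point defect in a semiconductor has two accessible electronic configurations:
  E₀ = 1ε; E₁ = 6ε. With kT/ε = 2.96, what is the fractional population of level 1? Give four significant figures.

0.1559

Eᵢ/kT = 0.337838, 2.02703.
Z = Σ e^(−Eᵢ/kT) = e^(−0.337838) + e^(−2.02703) = 0.713311 + 0.131726 = 0.845037.
P₁ = e^(−E₁/kT) / Z = 0.131726/0.845037 = 0.1559.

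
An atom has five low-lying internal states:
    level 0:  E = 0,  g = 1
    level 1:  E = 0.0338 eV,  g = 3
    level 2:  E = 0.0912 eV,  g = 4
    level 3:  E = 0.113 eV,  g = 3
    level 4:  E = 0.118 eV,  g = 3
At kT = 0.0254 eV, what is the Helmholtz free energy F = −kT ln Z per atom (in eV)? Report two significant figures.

-0.017 eV

Eᵢ/kT = 0, 1.331, 3.591, 4.449, 4.646.
Z = Σ gᵢe^(−Eᵢ/kT) = 1·e^(−0) + 3·e^(−1.331) + 4·e^(−3.591) + 3·e^(−4.449) + 3·e^(−4.646) = 1.000 + 0.7926 + 0.1103 + 0.03507 + 0.02880 = 1.967.
F = −kT ln Z = −0.0254 × ln(1.967) = −0.0254 × 0.6765 = -0.017 eV.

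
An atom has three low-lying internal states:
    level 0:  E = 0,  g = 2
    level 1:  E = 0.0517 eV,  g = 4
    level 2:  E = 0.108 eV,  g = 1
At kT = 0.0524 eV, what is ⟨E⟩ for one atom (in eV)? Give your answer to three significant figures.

Eᵢ/kT = 0, 0.98664, 2.0611.
Z = Σ gᵢe^(−Eᵢ/kT) = 2·e^(−0) + 4·e^(−0.98664) + 1·e^(−2.0611) = 2.0000 + 1.4913 + 0.12731 = 3.6186.
⟨E⟩ = Σ Eᵢ gᵢe^(−Eᵢ/kT) / Z = (0·2.0000 + 0.0517·1.4913 + 0.108·0.12731) / 3.6186 = 0.0251 eV.

0.0251 eV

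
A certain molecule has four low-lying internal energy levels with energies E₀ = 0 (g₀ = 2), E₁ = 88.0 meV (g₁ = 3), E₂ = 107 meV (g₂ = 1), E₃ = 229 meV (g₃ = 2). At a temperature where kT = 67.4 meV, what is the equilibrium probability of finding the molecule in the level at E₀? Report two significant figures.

Eᵢ/kT = 0, 1.306, 1.588, 3.398.
Z = Σ gᵢe^(−Eᵢ/kT) = 2·e^(−0) + 3·e^(−1.306) + 1·e^(−1.588) + 2·e^(−3.398) = 2.000 + 0.8127 + 0.2043 + 0.06688 = 3.084.
P₀ = g₀ e^(−E₀/kT) / Z = 2.000/3.084 = 0.65.

0.65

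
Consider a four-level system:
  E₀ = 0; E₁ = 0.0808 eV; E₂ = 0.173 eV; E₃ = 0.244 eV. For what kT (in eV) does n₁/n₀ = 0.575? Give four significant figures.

n₁/n₀ = exp[−(E₁−E₀)/kT] = 0.575.
⇒ (E₁−E₀)/kT = ln(1/0.575) = ln(1.73913) = 0.553385.
kT = 0.0808 eV / 0.553385 = 0.1460 eV.

0.1460 eV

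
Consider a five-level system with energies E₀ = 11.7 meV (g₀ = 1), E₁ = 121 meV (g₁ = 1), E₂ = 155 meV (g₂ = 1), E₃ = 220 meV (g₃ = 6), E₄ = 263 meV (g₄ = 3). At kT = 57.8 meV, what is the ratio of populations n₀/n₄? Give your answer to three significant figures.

25.8

n₀/n₄ = (g₀/g₄) exp[−(E₀−E₄)/kT] = (1/3) × exp(−(-251.3 meV)/(57.8 meV)) = (1/3) × exp(4.3478) = 25.8.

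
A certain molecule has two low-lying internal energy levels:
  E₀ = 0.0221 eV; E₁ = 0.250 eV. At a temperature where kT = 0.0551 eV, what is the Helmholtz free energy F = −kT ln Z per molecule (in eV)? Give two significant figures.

Eᵢ/kT = 0.4011, 4.537.
Z = Σ e^(−Eᵢ/kT) = e^(−0.4011) + e^(−4.537) = 0.6696 + 0.01071 = 0.6803.
F = −kT ln Z = −0.0551 × ln(0.6803) = −0.0551 × -0.3852 = 0.021 eV.

0.021 eV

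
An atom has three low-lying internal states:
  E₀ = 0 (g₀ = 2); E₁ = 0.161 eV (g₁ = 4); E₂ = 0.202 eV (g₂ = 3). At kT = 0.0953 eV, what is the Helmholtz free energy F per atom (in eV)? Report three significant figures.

-0.108 eV

Eᵢ/kT = 0, 1.6894, 2.1196.
Z = Σ gᵢe^(−Eᵢ/kT) = 2·e^(−0) + 4·e^(−1.6894) + 3·e^(−2.1196) = 2.0000 + 0.73852 + 0.36024 = 3.0988.
F = −kT ln Z = −0.0953 × ln(3.0988) = −0.0953 × 1.1310 = -0.108 eV.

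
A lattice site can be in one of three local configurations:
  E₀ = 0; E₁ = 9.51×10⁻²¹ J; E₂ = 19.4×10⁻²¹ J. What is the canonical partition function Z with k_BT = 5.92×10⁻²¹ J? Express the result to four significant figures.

Z = 1.238

Eᵢ/kT = 0, 1.60642, 3.27703.
Z = Σ e^(−Eᵢ/kT) = e^(−0) + e^(−1.60642) + e^(−3.27703) = 1.00000 + 0.200604 + 0.0377402 = 1.23834.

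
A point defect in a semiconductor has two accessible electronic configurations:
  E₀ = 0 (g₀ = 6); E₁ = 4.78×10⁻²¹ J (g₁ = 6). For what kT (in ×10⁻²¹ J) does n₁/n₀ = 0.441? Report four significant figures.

n₁/n₀ = (g₁/g₀) exp[−(E₁−E₀)/kT] = 0.441.
⇒ (E₁−E₀)/kT = ln((6/6)/0.441) = ln(2.26757) = 0.818709.
kT = 4.78 ×10⁻²¹ J / 0.818709 = 5.838 ×10⁻²¹ J.

5.838 ×10⁻²¹ J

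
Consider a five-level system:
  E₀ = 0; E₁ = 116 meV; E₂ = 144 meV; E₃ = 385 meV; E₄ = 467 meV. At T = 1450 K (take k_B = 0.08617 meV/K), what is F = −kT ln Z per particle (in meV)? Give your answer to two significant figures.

k_BT = 0.08617 × 1450 K = 124.9 meV.
Eᵢ/kT = 0, 0.9287, 1.153, 3.082, 3.739.
Z = Σ e^(−Eᵢ/kT) = e^(−0) + e^(−0.9287) + e^(−1.153) + e^(−3.082) + e^(−3.739) = 1.000 + 0.3951 + 0.3157 + 0.04587 + 0.02378 = 1.780.
F = −kT ln Z = −124.9 × ln(1.780) = −124.9 × 0.5766 = -72 meV.

-72 meV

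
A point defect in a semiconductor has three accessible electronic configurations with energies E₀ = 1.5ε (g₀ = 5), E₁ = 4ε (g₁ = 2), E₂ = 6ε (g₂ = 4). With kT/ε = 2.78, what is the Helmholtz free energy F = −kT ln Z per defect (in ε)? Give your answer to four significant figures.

-3.749 ε

Eᵢ/kT = 0.539568, 1.43885, 2.15827.
Z = Σ gᵢe^(−Eᵢ/kT) = 5·e^(−0.539568) + 2·e^(−1.43885) + 4·e^(−2.15827) = 2.91500 + 0.474401 + 0.462099 = 3.85150.
F = −kT ln Z = −2.78 × ln(3.85150) = −2.78 × 1.34846 = -3.749 ε.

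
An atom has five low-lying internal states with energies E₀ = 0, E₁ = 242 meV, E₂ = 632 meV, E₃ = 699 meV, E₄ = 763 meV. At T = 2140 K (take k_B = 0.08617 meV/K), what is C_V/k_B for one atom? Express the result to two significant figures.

0.87

k_BT = 0.08617 × 2140 K = 184.4 meV.
Eᵢ/kT = 0, 1.312, 3.427, 3.791, 4.138.
Z = Σ e^(−Eᵢ/kT) = e^(−0) + e^(−1.312) + e^(−3.427) + e^(−3.791) + e^(−4.138) = 1.000 + 0.2693 + 0.03248 + 0.02257 + 0.01595 = 1.340.
⟨E⟩ = 84.81 meV, ⟨E²⟩ = 36610 meV².
C_V/k_B = (⟨E²⟩ − ⟨E⟩²)/(kT)² = (36610 − 7193)/34000 = 0.87.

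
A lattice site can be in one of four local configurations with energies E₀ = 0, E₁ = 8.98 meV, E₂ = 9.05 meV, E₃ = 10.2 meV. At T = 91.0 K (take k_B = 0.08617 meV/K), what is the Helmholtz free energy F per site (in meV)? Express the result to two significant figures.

-5.1 meV

k_BT = 0.08617 × 91.0 K = 7.841 meV.
Eᵢ/kT = 0, 1.145, 1.154, 1.301.
Z = Σ e^(−Eᵢ/kT) = e^(−0) + e^(−1.145) + e^(−1.154) + e^(−1.301) = 1.000 + 0.3182 + 0.3154 + 0.2723 = 1.906.
F = −kT ln Z = −7.841 × ln(1.906) = −7.841 × 0.6450 = -5.1 meV.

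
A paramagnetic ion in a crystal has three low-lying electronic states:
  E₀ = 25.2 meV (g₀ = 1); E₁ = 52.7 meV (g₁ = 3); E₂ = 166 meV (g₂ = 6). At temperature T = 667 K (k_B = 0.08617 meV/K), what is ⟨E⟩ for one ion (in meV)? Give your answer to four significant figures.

61.93 meV

k_BT = 0.08617 × 667 K = 57.4754 meV.
Eᵢ/kT = 0.438448, 0.916914, 2.88819.
Z = Σ gᵢe^(−Eᵢ/kT) = 1·e^(−0.438448) + 3·e^(−0.916914) + 6·e^(−2.88819) = 0.645037 + 1.19925 + 0.334061 = 2.17835.
⟨E⟩ = Σ Eᵢ gᵢe^(−Eᵢ/kT) / Z = (25.2·0.645037 + 52.7·1.19925 + 166·0.334061) / 2.17835 = 61.93 meV.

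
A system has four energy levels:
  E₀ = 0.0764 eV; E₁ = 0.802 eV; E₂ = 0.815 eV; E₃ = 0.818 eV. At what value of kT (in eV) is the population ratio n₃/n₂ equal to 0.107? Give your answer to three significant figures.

n₃/n₂ = exp[−(E₃−E₂)/kT] = 0.107.
⇒ (E₃−E₂)/kT = ln(1/0.107) = ln(9.3458) = 2.2349.
kT = 0.003 eV / 2.2349 = 0.00134 eV.

0.00134 eV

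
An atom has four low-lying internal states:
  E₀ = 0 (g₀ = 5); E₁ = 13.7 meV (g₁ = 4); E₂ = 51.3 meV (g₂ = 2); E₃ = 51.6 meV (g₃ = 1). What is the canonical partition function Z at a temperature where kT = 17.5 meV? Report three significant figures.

Eᵢ/kT = 0, 0.78286, 2.9314, 2.9486.
Z = Σ gᵢe^(−Eᵢ/kT) = 5·e^(−0) + 4·e^(−0.78286) + 2·e^(−2.9314) + 1·e^(−2.9486) = 5.0000 + 1.8284 + 0.10664 + 0.052413 = 6.9875.

Z = 6.99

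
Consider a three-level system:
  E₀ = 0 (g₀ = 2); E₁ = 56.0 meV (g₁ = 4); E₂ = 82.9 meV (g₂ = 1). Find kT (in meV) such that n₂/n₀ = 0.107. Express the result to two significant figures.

n₂/n₀ = (g₂/g₀) exp[−(E₂−E₀)/kT] = 0.107.
⇒ (E₂−E₀)/kT = ln((1/2)/0.107) = ln(4.673) = 1.542.
kT = 82.9 meV / 1.542 = 54 meV.

54 meV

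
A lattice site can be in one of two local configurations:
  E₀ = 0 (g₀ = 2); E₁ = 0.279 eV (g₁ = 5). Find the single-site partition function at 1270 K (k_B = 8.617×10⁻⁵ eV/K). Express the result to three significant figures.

Z = 2.39

k_BT = 8.617×10⁻⁵ × 1270 K = 0.10944 eV.
Eᵢ/kT = 0, 2.5493.
Z = Σ gᵢe^(−Eᵢ/kT) = 2·e^(−0) + 5·e^(−2.5493) = 2.0000 + 0.39068 = 2.3907.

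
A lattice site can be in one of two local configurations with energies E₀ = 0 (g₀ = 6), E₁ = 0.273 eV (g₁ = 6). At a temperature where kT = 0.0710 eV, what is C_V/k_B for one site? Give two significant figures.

Eᵢ/kT = 0, 3.845.
Z = Σ gᵢe^(−Eᵢ/kT) = 6·e^(−0) + 6·e^(−3.845) = 6.000 + 0.1283 = 6.128.
⟨E⟩ = 0.005716 eV, ⟨E²⟩ = 0.001560 eV².
C_V/k_B = (⟨E²⟩ − ⟨E⟩²)/(kT)² = (0.001560 − 0.00003267)/0.005041 = 0.30.

0.30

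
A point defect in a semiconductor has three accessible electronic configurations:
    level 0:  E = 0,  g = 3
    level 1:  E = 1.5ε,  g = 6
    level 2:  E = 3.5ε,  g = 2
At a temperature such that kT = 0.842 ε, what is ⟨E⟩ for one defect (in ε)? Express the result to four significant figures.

0.4021 ε

Eᵢ/kT = 0, 1.78147, 4.15677.
Z = Σ gᵢe^(−Eᵢ/kT) = 3·e^(−0) + 6·e^(−1.78147) + 2·e^(−4.15677) = 3.00000 + 1.01034 + 0.0313161 = 4.04166.
⟨E⟩ = Σ Eᵢ gᵢe^(−Eᵢ/kT) / Z = (0·3.00000 + 1.5·1.01034 + 3.5·0.0313161) / 4.04166 = 0.4021 ε.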